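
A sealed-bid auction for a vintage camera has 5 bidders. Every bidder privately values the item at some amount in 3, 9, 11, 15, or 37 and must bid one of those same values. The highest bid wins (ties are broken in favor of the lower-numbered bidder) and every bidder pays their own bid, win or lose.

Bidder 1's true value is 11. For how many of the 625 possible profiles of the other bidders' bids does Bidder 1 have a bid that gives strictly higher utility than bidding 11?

560

Others bid (3, 3, 3, 3): truth gives 0; bid 3 gives 8 > 0. Violating.
Others bid (3, 3, 3, 9): truth gives 0; bid 9 gives 2 > 0. Violating.
Others bid (3, 3, 3, 15): truth gives -11; bid 3 gives -3 > -11. Violating.
Others bid (3, 3, 3, 37): truth gives -11; bid 3 gives -3 > -11. Violating.
Others bid (3, 3, 3, 11): truth gives 0; no alternative beats it.
Others bid (3, 3, 9, 11): truth gives 0; no alternative beats it.
(Checking all 625 profiles: 560 have a profitable deviation, 65 do not.)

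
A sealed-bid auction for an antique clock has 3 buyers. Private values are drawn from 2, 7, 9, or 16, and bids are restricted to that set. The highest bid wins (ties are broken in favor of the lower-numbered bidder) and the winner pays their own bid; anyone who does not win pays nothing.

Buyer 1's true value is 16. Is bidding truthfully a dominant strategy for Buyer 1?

No

Consider the case where Buyer 2 bids 2 and Buyer 3 bids 2.
Truthful bid 16: wins, pays 16, utility 16 - 16 = 0.
Bid 2 instead: wins, pays 2, utility 16 - 2 = 14.
Since 14 > 0, bidding 2 is strictly better here, so truthful bidding is not dominant.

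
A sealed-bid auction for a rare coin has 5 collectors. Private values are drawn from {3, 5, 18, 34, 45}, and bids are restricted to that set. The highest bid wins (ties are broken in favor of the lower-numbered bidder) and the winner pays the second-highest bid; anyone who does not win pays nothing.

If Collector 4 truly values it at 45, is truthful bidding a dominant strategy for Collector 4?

Check each profile of the others' bids and compare truth against every alternative bid.
Others bid (3, 3, 34, 3): truth gives 11, best alternative gives 0.
Others bid (3, 3, 34, 5): truth gives 11, best alternative gives 0.
Others bid (3, 3, 34, 18): truth gives 11, best alternative gives 0.
Others bid (3, 3, 34, 34): truth gives 11, best alternative gives 0.
Others bid (3, 5, 34, 3): truth gives 11, best alternative gives 0.
Others bid (3, 5, 34, 5): truth gives 11, best alternative gives 0.
(Remaining 619 profiles checked similarly; truth is weakly best in each.)
In every case the truthful bid is at least as good as any alternative, so it is a dominant strategy.

Yes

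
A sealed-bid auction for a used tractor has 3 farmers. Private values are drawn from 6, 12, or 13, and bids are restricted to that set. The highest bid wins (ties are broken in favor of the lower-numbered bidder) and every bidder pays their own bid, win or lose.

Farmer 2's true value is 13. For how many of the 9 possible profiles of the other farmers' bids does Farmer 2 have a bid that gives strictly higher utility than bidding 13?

Others bid (6, 6): truth gives 0; bid 12 gives 1 > 0. Violating.
Others bid (6, 12): truth gives 0; bid 12 gives 1 > 0. Violating.
Others bid (13, 6): truth gives -13; bid 6 gives -6 > -13. Violating.
Others bid (13, 12): truth gives -13; bid 6 gives -6 > -13. Violating.
Others bid (6, 13): truth gives 0; no alternative beats it.
Others bid (12, 6): truth gives 0; no alternative beats it.
(Checking all 9 profiles: 5 have a profitable deviation, 4 do not.)

5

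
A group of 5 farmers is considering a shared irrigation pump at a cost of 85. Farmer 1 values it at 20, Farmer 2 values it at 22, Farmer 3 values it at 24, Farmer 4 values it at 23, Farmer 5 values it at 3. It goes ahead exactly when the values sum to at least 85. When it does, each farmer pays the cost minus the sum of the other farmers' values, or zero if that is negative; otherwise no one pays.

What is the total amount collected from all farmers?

61

Total value 92 ≥ cost 85, so it is built.
Farmer 1: others sum to 72; max(0, 85 - 72) = 13.
Farmer 2: others sum to 70; max(0, 85 - 70) = 15.
Farmer 3: others sum to 68; max(0, 85 - 68) = 17.
Farmer 4: others sum to 69; max(0, 85 - 69) = 16.
Farmer 5: others sum to 89; max(0, 85 - 89) = 0.
Total collected = 13 + 15 + 17 + 16 + 0 = 61.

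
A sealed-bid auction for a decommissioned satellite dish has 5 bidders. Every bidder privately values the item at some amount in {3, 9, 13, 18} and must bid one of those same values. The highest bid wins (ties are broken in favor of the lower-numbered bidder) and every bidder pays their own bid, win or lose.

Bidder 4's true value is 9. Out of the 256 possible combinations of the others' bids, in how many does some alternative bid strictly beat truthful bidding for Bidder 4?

Others bid (3, 3, 3, 13): truth gives -9; bid 3 gives -3 > -9. Violating.
Others bid (3, 3, 3, 18): truth gives -9; bid 3 gives -3 > -9. Violating.
Others bid (3, 3, 9, 3): truth gives -9; bid 3 gives -3 > -9. Violating.
Others bid (3, 3, 9, 9): truth gives -9; bid 3 gives -3 > -9. Violating.
Others bid (3, 3, 3, 3): truth gives 0; no alternative beats it.
Others bid (3, 3, 3, 9): truth gives 0; no alternative beats it.
(Checking all 256 profiles: 254 have a profitable deviation, 2 do not.)

254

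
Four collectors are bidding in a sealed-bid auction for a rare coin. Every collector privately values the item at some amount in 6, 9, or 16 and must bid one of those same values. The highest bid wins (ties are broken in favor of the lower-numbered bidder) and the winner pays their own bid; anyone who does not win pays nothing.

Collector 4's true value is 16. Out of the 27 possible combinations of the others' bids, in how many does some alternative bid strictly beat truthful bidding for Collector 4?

1

Others bid (6, 6, 6): truth gives 0; bid 9 gives 7 > 0. Violating.
Others bid (6, 6, 9): truth gives 0; no alternative beats it.
Others bid (6, 6, 16): truth gives 0; no alternative beats it.
(Checking all 27 profiles: 1 has a profitable deviation, 26 do not.)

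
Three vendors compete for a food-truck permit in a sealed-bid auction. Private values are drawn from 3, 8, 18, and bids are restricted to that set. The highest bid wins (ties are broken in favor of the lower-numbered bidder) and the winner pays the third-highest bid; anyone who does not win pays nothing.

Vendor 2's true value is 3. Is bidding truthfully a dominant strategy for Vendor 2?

Check each profile of the others' bids and compare truth against every alternative bid.
Others bid (3, 3): truth gives 0, best alternative gives 0.
Others bid (3, 8): truth gives 0, best alternative gives 0.
Others bid (3, 18): truth gives 0, best alternative gives 0.
Others bid (8, 3): truth gives 0, best alternative gives 0.
Others bid (8, 8): truth gives 0, best alternative gives 0.
Others bid (8, 18): truth gives 0, best alternative gives 0.
(Remaining 3 profiles checked similarly; truth is weakly best in each.)
In every case the truthful bid is at least as good as any alternative, so it is a dominant strategy.

Yes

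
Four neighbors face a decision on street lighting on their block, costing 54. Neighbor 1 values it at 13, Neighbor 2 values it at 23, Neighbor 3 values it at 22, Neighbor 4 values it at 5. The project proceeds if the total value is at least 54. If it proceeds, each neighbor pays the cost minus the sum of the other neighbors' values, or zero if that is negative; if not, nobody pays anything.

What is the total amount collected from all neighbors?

31

Total value 63 ≥ cost 54, so it is built.
Neighbor 1: others sum to 50; max(0, 54 - 50) = 4.
Neighbor 2: others sum to 40; max(0, 54 - 40) = 14.
Neighbor 3: others sum to 41; max(0, 54 - 41) = 13.
Neighbor 4: others sum to 58; max(0, 54 - 58) = 0.
Total collected = 4 + 14 + 13 + 0 = 31.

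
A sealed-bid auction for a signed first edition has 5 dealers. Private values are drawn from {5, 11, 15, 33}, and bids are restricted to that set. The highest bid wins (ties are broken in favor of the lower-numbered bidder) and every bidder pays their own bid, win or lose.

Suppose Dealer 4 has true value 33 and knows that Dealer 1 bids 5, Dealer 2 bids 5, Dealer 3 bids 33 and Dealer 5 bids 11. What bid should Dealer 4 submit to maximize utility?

5

Bid 5: loses but pays 5, utility -5.
Bid 11: loses but pays 11, utility -11.
Bid 15: loses but pays 15, utility -15.
Bid 33: loses but pays 33, utility -33.
The best choice is 5 with utility -5.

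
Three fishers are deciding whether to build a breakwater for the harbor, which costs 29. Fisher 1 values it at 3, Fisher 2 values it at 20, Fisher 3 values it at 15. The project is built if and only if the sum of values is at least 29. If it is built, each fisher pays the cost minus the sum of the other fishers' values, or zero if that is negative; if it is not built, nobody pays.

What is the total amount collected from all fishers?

Total value 38 ≥ cost 29, so it is built.
Fisher 1: others sum to 35; max(0, 29 - 35) = 0.
Fisher 2: others sum to 18; max(0, 29 - 18) = 11.
Fisher 3: others sum to 23; max(0, 29 - 23) = 6.
Total collected = 0 + 11 + 6 = 17.

17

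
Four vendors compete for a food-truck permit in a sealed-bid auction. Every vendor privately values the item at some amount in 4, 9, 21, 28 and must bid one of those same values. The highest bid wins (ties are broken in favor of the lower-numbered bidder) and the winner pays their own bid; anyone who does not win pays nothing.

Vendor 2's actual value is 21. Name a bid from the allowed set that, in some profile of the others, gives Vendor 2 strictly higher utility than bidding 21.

9

Suppose Vendor 1 bids 4, Vendor 3 bids 4 and Vendor 4 bids 4.
Bid 21: wins, pays 21, utility 21 - 21 = 0.
Bid 9: wins, pays 9, utility 21 - 9 = 12.
So bidding 9 beats truth here (12 > 0).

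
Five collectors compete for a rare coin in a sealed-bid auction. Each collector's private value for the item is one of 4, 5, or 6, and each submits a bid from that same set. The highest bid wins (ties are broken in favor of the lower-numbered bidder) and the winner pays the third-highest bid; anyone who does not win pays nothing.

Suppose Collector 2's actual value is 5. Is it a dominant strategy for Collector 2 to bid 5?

No

Consider the case where Collector 1 bids 4, Collector 3 bids 4, Collector 4 bids 4 and Collector 5 bids 6.
Truthful bid 5: loses, pays 0, utility 0.
Bid 6 instead: wins, pays 4, utility 5 - 4 = 1.
Since 1 > 0, bidding 6 is strictly better here, so truthful bidding is not dominant.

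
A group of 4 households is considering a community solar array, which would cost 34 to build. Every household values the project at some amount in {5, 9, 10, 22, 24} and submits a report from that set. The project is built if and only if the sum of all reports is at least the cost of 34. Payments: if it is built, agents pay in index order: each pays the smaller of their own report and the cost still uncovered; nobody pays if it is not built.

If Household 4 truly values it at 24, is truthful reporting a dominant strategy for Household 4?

Yes

Check each profile of the others' reports and compare truth against every alternative report.
Others report (5, 5, 24): truth gives 24, best alternative gives 24.
Others report (5, 9, 22): truth gives 24, best alternative gives 24.
Others report (5, 9, 24): truth gives 24, best alternative gives 24.
Others report (5, 10, 22): truth gives 24, best alternative gives 24.
Others report (5, 10, 24): truth gives 24, best alternative gives 24.
Others report (5, 22, 9): truth gives 24, best alternative gives 24.
(Remaining 119 profiles checked similarly; truth is weakly best in each.)
In every case the truthful report is at least as good as any alternative, so it is a dominant strategy.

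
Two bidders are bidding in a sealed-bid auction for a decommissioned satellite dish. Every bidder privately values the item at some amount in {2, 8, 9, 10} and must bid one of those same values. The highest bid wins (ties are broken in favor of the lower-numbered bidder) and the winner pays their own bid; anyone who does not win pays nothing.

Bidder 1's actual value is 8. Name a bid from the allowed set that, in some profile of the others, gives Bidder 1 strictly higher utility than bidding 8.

2

Suppose Bidder 2 bids 2.
Bid 8: wins, pays 8, utility 8 - 8 = 0.
Bid 2: wins, pays 2, utility 8 - 2 = 6.
So bidding 2 beats truth here (6 > 0).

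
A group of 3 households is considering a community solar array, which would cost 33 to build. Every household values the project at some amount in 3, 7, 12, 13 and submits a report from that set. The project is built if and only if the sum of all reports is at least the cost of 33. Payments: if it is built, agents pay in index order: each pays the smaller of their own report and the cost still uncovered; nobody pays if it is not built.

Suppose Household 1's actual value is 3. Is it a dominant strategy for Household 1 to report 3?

Yes

Check each profile of the others' reports and compare truth against every alternative report.
Others report (13, 13): truth gives 0, best alternative gives -4.
Others report (3, 3): truth gives 0, best alternative gives 0.
Others report (3, 7): truth gives 0, best alternative gives 0.
Others report (3, 12): truth gives 0, best alternative gives 0.
Others report (3, 13): truth gives 0, best alternative gives 0.
Others report (7, 3): truth gives 0, best alternative gives 0.
(Remaining 10 profiles checked similarly; truth is weakly best in each.)
In every case the truthful report is at least as good as any alternative, so it is a dominant strategy.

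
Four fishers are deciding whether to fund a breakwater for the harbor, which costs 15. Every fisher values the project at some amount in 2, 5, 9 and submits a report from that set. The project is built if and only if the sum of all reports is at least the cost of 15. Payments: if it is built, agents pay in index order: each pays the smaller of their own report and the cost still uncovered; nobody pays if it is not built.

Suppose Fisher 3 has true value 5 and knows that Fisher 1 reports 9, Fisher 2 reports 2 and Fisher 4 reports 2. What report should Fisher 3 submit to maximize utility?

2

Report 2: project built, pays 2, utility 5 - 2 = 3.
Report 5: project built, pays 4, utility 5 - 4 = 1.
Report 9: project built, pays 4, utility 5 - 4 = 1.
The best choice is 2 with utility 3.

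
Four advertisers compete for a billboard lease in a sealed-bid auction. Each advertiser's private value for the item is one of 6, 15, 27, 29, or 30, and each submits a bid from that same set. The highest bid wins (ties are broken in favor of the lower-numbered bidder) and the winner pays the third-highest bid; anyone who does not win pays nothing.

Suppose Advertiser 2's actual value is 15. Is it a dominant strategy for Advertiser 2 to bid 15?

Consider the case where Advertiser 1 bids 6, Advertiser 3 bids 6 and Advertiser 4 bids 27.
Truthful bid 15: loses, pays 0, utility 0.
Bid 27 instead: wins, pays 6, utility 15 - 6 = 9.
Since 9 > 0, bidding 27 is strictly better here, so truthful bidding is not dominant.

No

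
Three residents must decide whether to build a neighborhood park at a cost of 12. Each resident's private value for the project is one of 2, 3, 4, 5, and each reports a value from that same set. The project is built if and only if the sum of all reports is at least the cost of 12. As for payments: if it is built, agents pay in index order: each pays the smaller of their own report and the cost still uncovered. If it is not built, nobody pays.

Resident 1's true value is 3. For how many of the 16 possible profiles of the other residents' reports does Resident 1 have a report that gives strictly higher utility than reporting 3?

1

Others report (5, 5): truth gives 0; report 2 gives 1 > 0. Violating.
Others report (2, 2): truth gives 0; no alternative beats it.
Others report (2, 3): truth gives 0; no alternative beats it.
(Checking all 16 profiles: 1 has a profitable deviation, 15 do not.)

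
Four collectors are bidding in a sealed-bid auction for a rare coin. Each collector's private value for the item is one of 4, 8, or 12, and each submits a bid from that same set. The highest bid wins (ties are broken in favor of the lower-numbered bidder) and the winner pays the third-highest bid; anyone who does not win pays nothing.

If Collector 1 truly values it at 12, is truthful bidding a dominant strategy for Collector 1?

Yes

Check each profile of the others' bids and compare truth against every alternative bid.
Others bid (4, 4, 12): truth gives 8, best alternative gives 0.
Others bid (4, 12, 4): truth gives 8, best alternative gives 0.
Others bid (12, 4, 4): truth gives 8, best alternative gives 0.
Others bid (4, 8, 12): truth gives 4, best alternative gives 0.
Others bid (4, 12, 8): truth gives 4, best alternative gives 0.
Others bid (8, 4, 12): truth gives 4, best alternative gives 0.
(Remaining 21 profiles checked similarly; truth is weakly best in each.)
In every case the truthful bid is at least as good as any alternative, so it is a dominant strategy.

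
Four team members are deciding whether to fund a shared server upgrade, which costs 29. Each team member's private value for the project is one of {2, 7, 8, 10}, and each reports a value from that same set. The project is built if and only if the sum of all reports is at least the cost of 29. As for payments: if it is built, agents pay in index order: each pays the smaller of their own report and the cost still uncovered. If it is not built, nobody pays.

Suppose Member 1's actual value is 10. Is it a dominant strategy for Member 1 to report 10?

No

Consider the case where Member 2 reports 2, Member 3 reports 10 and Member 4 reports 10.
Truthful report 10: project built, pays 10, utility 10 - 10 = 0.
Report 7 instead: project built, pays 7, utility 10 - 7 = 3.
Since 3 > 0, reporting 7 is strictly better here, so truthful reporting is not dominant.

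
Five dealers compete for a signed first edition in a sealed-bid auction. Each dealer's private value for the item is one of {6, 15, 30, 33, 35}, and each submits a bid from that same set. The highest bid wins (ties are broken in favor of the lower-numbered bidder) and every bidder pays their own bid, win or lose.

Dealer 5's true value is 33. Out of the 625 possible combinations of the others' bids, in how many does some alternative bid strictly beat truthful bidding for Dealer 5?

560

Others bid (6, 6, 6, 6): truth gives 0; bid 15 gives 18 > 0. Violating.
Others bid (6, 6, 6, 15): truth gives 0; bid 30 gives 3 > 0. Violating.
Others bid (6, 6, 6, 33): truth gives -33; bid 35 gives -2 > -33. Violating.
Others bid (6, 6, 6, 35): truth gives -33; bid 6 gives -6 > -33. Violating.
Others bid (6, 6, 6, 30): truth gives 0; no alternative beats it.
Others bid (6, 6, 15, 30): truth gives 0; no alternative beats it.
(Checking all 625 profiles: 560 have a profitable deviation, 65 do not.)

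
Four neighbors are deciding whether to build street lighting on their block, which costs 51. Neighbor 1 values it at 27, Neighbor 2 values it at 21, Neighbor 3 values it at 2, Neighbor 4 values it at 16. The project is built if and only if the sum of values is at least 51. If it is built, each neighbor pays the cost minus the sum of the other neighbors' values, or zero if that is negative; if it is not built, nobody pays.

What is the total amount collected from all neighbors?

Total value 66 ≥ cost 51, so it is built.
Neighbor 1: others sum to 39; max(0, 51 - 39) = 12.
Neighbor 2: others sum to 45; max(0, 51 - 45) = 6.
Neighbor 3: others sum to 64; max(0, 51 - 64) = 0.
Neighbor 4: others sum to 50; max(0, 51 - 50) = 1.
Total collected = 12 + 6 + 0 + 1 = 19.

19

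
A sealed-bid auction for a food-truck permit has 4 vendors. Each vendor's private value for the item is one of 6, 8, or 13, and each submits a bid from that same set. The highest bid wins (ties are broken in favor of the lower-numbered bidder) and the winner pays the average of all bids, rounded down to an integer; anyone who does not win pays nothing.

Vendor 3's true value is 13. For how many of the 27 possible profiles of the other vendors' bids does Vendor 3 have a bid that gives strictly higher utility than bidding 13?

Others bid (6, 6, 6): truth gives 6; bid 8 gives 7 > 6. Violating.
Others bid (6, 6, 8): truth gives 5; bid 8 gives 6 > 5. Violating.
Others bid (6, 6, 13): truth gives 4; no alternative beats it.
Others bid (6, 8, 6): truth gives 5; no alternative beats it.
(Checking all 27 profiles: 2 have a profitable deviation, 25 do not.)

2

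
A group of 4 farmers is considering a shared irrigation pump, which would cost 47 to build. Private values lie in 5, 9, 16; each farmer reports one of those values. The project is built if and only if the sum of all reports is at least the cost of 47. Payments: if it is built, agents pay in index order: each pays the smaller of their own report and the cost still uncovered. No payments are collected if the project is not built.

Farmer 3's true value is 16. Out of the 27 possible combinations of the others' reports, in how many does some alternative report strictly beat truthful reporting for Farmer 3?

Others report (9, 16, 16): truth gives 0; report 9 gives 7 > 0. Violating.
Others report (16, 9, 16): truth gives 0; report 9 gives 7 > 0. Violating.
Others report (16, 16, 9): truth gives 1; report 9 gives 7 > 1. Violating.
Others report (16, 16, 16): truth gives 1; report 5 gives 11 > 1. Violating.
Others report (5, 5, 5): truth gives 0; no alternative beats it.
Others report (5, 5, 9): truth gives 0; no alternative beats it.
(Checking all 27 profiles: 4 have a profitable deviation, 23 do not.)

4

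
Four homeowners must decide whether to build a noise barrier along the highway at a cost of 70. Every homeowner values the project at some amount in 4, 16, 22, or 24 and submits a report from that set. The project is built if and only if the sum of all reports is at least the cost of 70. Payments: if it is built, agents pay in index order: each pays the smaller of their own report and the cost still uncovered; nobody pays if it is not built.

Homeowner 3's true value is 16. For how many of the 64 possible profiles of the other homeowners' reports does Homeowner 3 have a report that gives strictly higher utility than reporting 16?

Others report (22, 22, 22): truth gives 0; report 4 gives 12 > 0. Violating.
Others report (22, 22, 24): truth gives 0; report 4 gives 12 > 0. Violating.
Others report (22, 24, 22): truth gives 0; report 4 gives 12 > 0. Violating.
Others report (22, 24, 24): truth gives 0; report 4 gives 12 > 0. Violating.
Others report (4, 4, 4): truth gives 0; no alternative beats it.
Others report (4, 4, 16): truth gives 0; no alternative beats it.
(Checking all 64 profiles: 8 have a profitable deviation, 56 do not.)

8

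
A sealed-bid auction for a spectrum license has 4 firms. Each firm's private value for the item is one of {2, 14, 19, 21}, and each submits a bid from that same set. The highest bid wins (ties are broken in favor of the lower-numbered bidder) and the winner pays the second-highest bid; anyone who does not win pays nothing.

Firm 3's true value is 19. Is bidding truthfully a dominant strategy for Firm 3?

Check each profile of the others' bids and compare truth against every alternative bid.
Others bid (2, 2, 2): truth gives 17, best alternative gives 17.
Others bid (2, 2, 14): truth gives 5, best alternative gives 5.
Others bid (2, 14, 2): truth gives 5, best alternative gives 5.
Others bid (2, 14, 14): truth gives 5, best alternative gives 5.
Others bid (14, 2, 2): truth gives 5, best alternative gives 5.
Others bid (14, 2, 14): truth gives 5, best alternative gives 5.
(Remaining 58 profiles checked similarly; truth is weakly best in each.)
In every case the truthful bid is at least as good as any alternative, so it is a dominant strategy.

Yes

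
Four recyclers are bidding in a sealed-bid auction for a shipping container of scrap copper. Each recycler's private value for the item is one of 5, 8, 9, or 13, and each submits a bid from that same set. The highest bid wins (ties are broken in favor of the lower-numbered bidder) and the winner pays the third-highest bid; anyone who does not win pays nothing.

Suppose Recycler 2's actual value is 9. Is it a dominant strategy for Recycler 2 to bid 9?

No

Consider the case where Recycler 1 bids 5, Recycler 3 bids 5 and Recycler 4 bids 13.
Truthful bid 9: loses, pays 0, utility 0.
Bid 13 instead: wins, pays 5, utility 9 - 5 = 4.
Since 4 > 0, bidding 13 is strictly better here, so truthful bidding is not dominant.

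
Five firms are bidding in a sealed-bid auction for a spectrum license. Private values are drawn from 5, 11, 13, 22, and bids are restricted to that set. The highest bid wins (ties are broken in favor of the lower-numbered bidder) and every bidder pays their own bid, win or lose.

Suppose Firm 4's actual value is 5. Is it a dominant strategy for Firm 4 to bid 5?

Yes

Check each profile of the others' bids and compare truth against every alternative bid.
Others bid (5, 5, 5, 22): truth gives -5, best alternative gives -11.
Others bid (5, 5, 11, 22): truth gives -5, best alternative gives -11.
Others bid (5, 5, 13, 5): truth gives -5, best alternative gives -11.
Others bid (5, 5, 13, 11): truth gives -5, best alternative gives -11.
Others bid (5, 5, 13, 13): truth gives -5, best alternative gives -11.
Others bid (5, 5, 13, 22): truth gives -5, best alternative gives -11.
(Remaining 250 profiles checked similarly; truth is weakly best in each.)
In every case the truthful bid is at least as good as any alternative, so it is a dominant strategy.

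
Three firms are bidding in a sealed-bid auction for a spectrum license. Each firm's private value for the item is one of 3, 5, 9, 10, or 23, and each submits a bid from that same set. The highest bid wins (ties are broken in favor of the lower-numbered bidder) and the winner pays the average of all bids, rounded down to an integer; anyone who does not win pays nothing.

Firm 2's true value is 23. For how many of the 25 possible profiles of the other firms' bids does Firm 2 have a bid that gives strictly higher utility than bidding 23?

Others bid (3, 3): truth gives 14; bid 5 gives 20 > 14. Violating.
Others bid (3, 5): truth gives 13; bid 5 gives 19 > 13. Violating.
Others bid (3, 9): truth gives 12; bid 9 gives 16 > 12. Violating.
Others bid (3, 10): truth gives 11; bid 10 gives 16 > 11. Violating.
Others bid (3, 23): truth gives 7; no alternative beats it.
Others bid (5, 23): truth gives 6; no alternative beats it.
(Checking all 25 profiles: 12 have a profitable deviation, 13 do not.)

12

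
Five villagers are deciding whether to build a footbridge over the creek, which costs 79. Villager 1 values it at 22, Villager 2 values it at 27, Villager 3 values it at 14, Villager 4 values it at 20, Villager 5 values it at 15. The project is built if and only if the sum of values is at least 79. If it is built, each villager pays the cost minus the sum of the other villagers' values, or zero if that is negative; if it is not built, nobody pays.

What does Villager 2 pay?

8

Total value 98 ≥ cost 79, so the project is built.
The other villagers' values sum to 71.
Cost minus that sum is 79 - 71 = 8.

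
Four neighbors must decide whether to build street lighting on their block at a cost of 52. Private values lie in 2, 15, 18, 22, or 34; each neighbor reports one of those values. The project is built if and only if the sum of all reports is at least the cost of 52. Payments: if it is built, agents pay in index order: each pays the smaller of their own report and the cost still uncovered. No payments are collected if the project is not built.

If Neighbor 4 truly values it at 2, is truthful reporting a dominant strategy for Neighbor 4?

Yes

Check each profile of the others' reports and compare truth against every alternative report.
Others report (2, 2, 34): truth gives 0, best alternative gives -12.
Others report (2, 18, 18): truth gives 0, best alternative gives -12.
Others report (2, 34, 2): truth gives 0, best alternative gives -12.
Others report (18, 2, 18): truth gives 0, best alternative gives -12.
Others report (18, 18, 2): truth gives 0, best alternative gives -12.
Others report (34, 2, 2): truth gives 0, best alternative gives -12.
(Remaining 119 profiles checked similarly; truth is weakly best in each.)
In every case the truthful report is at least as good as any alternative, so it is a dominant strategy.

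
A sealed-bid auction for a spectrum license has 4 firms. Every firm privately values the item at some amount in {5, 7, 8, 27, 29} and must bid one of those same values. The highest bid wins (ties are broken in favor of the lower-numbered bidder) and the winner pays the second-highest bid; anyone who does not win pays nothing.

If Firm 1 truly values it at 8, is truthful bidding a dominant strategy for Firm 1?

Yes

Check each profile of the others' bids and compare truth against every alternative bid.
Others bid (5, 5, 5): truth gives 3, best alternative gives 3.
Others bid (5, 5, 7): truth gives 1, best alternative gives 1.
Others bid (5, 7, 5): truth gives 1, best alternative gives 1.
Others bid (5, 7, 7): truth gives 1, best alternative gives 1.
Others bid (7, 5, 5): truth gives 1, best alternative gives 1.
Others bid (7, 5, 7): truth gives 1, best alternative gives 1.
(Remaining 119 profiles checked similarly; truth is weakly best in each.)
In every case the truthful bid is at least as good as any alternative, so it is a dominant strategy.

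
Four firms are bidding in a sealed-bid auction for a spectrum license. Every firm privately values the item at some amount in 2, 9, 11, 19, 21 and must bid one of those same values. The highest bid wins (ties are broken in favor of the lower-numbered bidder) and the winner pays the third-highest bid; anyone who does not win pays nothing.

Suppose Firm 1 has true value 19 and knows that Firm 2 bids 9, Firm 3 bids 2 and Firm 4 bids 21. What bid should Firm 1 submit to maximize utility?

21

Bid 2: loses, pays 0, utility 0.
Bid 9: loses, pays 0, utility 0.
Bid 11: loses, pays 0, utility 0.
Bid 19: loses, pays 0, utility 0.
Bid 21: wins, pays 9, utility 19 - 9 = 10.
The best choice is 21 with utility 10.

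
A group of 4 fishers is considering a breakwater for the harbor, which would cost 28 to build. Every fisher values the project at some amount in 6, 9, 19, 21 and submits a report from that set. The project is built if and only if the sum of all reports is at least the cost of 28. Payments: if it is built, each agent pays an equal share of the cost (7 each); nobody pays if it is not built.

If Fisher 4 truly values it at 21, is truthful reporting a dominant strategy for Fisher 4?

Check each profile of the others' reports and compare truth against every alternative report.
Others report (6, 6, 6): truth gives 14, best alternative gives 14.
Others report (6, 6, 9): truth gives 14, best alternative gives 14.
Others report (6, 6, 19): truth gives 14, best alternative gives 14.
Others report (6, 6, 21): truth gives 14, best alternative gives 14.
Others report (6, 9, 6): truth gives 14, best alternative gives 14.
Others report (6, 9, 9): truth gives 14, best alternative gives 14.
(Remaining 58 profiles checked similarly; truth is weakly best in each.)
In every case the truthful report is at least as good as any alternative, so it is a dominant strategy.

Yes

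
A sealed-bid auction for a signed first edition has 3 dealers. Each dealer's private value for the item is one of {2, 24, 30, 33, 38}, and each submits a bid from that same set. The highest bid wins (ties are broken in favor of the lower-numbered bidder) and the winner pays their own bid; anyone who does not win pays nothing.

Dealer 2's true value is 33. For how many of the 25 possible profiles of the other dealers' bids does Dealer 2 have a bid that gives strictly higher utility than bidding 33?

Others bid (2, 2): truth gives 0; bid 24 gives 9 > 0. Violating.
Others bid (2, 24): truth gives 0; bid 24 gives 9 > 0. Violating.
Others bid (2, 30): truth gives 0; bid 30 gives 3 > 0. Violating.
Others bid (24, 2): truth gives 0; bid 30 gives 3 > 0. Violating.
Others bid (2, 33): truth gives 0; no alternative beats it.
Others bid (2, 38): truth gives 0; no alternative beats it.
(Checking all 25 profiles: 6 have a profitable deviation, 19 do not.)

6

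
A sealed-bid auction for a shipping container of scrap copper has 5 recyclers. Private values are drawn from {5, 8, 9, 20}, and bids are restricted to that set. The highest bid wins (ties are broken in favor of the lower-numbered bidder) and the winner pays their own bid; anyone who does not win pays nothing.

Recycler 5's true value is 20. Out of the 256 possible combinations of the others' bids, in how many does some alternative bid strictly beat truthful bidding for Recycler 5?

Others bid (5, 5, 5, 5): truth gives 0; bid 8 gives 12 > 0. Violating.
Others bid (5, 5, 5, 8): truth gives 0; bid 9 gives 11 > 0. Violating.
Others bid (5, 5, 8, 5): truth gives 0; bid 9 gives 11 > 0. Violating.
Others bid (5, 5, 8, 8): truth gives 0; bid 9 gives 11 > 0. Violating.
Others bid (5, 5, 5, 9): truth gives 0; no alternative beats it.
Others bid (5, 5, 5, 20): truth gives 0; no alternative beats it.
(Checking all 256 profiles: 16 have a profitable deviation, 240 do not.)

16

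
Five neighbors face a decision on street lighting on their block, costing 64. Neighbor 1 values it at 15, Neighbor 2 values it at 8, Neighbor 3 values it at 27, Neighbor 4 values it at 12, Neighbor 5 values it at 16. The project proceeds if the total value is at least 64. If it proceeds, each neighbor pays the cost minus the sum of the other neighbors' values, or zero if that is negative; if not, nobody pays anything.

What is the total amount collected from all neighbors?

Total value 78 ≥ cost 64, so it is built.
Neighbor 1: others sum to 63; max(0, 64 - 63) = 1.
Neighbor 2: others sum to 70; max(0, 64 - 70) = 0.
Neighbor 3: others sum to 51; max(0, 64 - 51) = 13.
Neighbor 4: others sum to 66; max(0, 64 - 66) = 0.
Neighbor 5: others sum to 62; max(0, 64 - 62) = 2.
Total collected = 1 + 0 + 13 + 0 + 2 = 16.

16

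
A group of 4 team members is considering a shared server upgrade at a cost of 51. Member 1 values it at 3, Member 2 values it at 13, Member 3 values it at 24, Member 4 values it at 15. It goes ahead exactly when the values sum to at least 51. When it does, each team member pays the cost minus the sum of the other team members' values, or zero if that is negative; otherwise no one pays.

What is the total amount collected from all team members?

Total value 55 ≥ cost 51, so it is built.
Member 1: others sum to 52; max(0, 51 - 52) = 0.
Member 2: others sum to 42; max(0, 51 - 42) = 9.
Member 3: others sum to 31; max(0, 51 - 31) = 20.
Member 4: others sum to 40; max(0, 51 - 40) = 11.
Total collected = 0 + 9 + 20 + 11 = 40.

40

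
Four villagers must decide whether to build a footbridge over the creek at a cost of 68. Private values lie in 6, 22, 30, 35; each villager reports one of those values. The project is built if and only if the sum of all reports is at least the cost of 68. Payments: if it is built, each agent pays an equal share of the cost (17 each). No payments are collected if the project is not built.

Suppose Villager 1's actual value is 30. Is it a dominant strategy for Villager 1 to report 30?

Consider the case where Villager 2 reports 6, Villager 3 reports 6 and Villager 4 reports 22.
Truthful report 30: project not built, utility 0.
Report 35 instead: project built, pays 17, utility 30 - 17 = 13.
Since 13 > 0, reporting 35 is strictly better here, so truthful reporting is not dominant.

No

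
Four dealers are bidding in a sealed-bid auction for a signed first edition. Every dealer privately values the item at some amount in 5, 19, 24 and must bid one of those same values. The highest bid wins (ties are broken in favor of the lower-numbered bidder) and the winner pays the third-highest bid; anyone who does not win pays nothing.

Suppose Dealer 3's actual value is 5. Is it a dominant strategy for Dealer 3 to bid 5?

Yes

Check each profile of the others' bids and compare truth against every alternative bid.
Others bid (5, 5, 5): truth gives 0, best alternative gives 0.
Others bid (5, 5, 19): truth gives 0, best alternative gives 0.
Others bid (5, 5, 24): truth gives 0, best alternative gives 0.
Others bid (5, 19, 5): truth gives 0, best alternative gives 0.
Others bid (5, 19, 19): truth gives 0, best alternative gives 0.
Others bid (5, 19, 24): truth gives 0, best alternative gives 0.
(Remaining 21 profiles checked similarly; truth is weakly best in each.)
In every case the truthful bid is at least as good as any alternative, so it is a dominant strategy.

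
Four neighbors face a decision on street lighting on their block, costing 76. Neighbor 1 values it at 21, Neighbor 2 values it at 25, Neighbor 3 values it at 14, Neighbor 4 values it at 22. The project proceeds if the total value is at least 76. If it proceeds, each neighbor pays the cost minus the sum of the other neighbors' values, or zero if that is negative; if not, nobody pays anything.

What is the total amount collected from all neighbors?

Total value 82 ≥ cost 76, so it is built.
Neighbor 1: others sum to 61; max(0, 76 - 61) = 15.
Neighbor 2: others sum to 57; max(0, 76 - 57) = 19.
Neighbor 3: others sum to 68; max(0, 76 - 68) = 8.
Neighbor 4: others sum to 60; max(0, 76 - 60) = 16.
Total collected = 15 + 19 + 8 + 16 = 58.

58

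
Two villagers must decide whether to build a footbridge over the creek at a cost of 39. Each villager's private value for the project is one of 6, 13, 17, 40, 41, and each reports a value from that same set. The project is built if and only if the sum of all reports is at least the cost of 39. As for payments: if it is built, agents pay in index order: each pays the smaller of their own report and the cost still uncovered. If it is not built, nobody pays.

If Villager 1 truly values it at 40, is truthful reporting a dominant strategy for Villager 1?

Consider the case where Villager 2 reports 40.
Truthful report 40: project built, pays 39, utility 40 - 39 = 1.
Report 6 instead: project built, pays 6, utility 40 - 6 = 34.
Since 34 > 1, reporting 6 is strictly better here, so truthful reporting is not dominant.

No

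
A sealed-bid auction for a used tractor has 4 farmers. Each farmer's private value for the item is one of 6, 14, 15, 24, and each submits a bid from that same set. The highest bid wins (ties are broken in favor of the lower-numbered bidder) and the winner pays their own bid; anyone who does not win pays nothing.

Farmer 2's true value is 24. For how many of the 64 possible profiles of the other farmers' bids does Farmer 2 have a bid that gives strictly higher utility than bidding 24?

18

Others bid (6, 6, 6): truth gives 0; bid 14 gives 10 > 0. Violating.
Others bid (6, 6, 14): truth gives 0; bid 14 gives 10 > 0. Violating.
Others bid (6, 6, 15): truth gives 0; bid 15 gives 9 > 0. Violating.
Others bid (6, 14, 6): truth gives 0; bid 14 gives 10 > 0. Violating.
Others bid (6, 6, 24): truth gives 0; no alternative beats it.
Others bid (6, 14, 24): truth gives 0; no alternative beats it.
(Checking all 64 profiles: 18 have a profitable deviation, 46 do not.)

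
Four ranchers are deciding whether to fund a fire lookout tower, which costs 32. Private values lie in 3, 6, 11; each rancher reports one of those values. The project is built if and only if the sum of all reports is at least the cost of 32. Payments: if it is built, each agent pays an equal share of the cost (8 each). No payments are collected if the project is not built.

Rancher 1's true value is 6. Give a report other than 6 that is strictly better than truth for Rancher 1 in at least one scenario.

Suppose Rancher 2 reports 6, Rancher 3 reports 11 and Rancher 4 reports 11.
Report 6: project built, pays 8, utility 6 - 8 = -2.
Report 3: project not built, utility 0.
So reporting 3 beats truth here (0 > -2).

3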